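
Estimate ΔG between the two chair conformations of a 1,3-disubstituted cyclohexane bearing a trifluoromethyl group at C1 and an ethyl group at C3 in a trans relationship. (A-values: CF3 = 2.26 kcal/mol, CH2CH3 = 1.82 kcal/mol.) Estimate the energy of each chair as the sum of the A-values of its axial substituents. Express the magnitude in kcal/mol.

C1 and C3 have the same parity, so for the trans isomer the two substituents are one axial and one equatorial in each chair.
Chair I (trifluoromethyl axial, ethyl equatorial): E = 2.26 kcal/mol.
Chair II (trifluoromethyl equatorial, ethyl axial): E = 1.82 kcal/mol.
ΔE = 2.26 − 1.82 = 0.44 kcal/mol; chair II is more stable.

0.44 kcal/mol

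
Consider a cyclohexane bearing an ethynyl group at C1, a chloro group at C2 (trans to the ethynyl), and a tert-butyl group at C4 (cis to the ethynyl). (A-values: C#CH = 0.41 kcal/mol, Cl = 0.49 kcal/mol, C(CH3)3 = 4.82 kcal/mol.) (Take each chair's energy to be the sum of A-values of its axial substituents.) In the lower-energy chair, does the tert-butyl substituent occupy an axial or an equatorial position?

equatorial

Chair I (ethynyl axial, chloro axial, tert-butyl equatorial): E = 0.90 kcal/mol.
Chair II (ethynyl equatorial, chloro equatorial, tert-butyl axial): E = 4.82 kcal/mol.
Chair I is the more stable (lower-energy) conformer, and in that chair the tert-butyl group is equatorial.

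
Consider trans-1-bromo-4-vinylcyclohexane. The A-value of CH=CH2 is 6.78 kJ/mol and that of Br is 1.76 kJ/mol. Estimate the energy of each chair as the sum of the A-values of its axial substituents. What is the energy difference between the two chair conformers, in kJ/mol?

C1 and C4 have opposite parity, so for the trans isomer the two substituents are e,e in one chair and a,a in the other.
Chair I (vinyl axial, bromo axial): E = 8.54 kJ/mol.
Chair II (vinyl equatorial, bromo equatorial): E = 0.00 kJ/mol.
ΔE = 8.54 − 0.00 = 8.54 kJ/mol; chair II is more stable.

8.54 kJ/mol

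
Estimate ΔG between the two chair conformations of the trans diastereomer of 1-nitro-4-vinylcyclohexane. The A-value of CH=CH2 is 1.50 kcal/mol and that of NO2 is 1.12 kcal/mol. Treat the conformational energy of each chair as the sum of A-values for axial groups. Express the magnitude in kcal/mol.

C1 and C4 have opposite parity, so for the trans isomer the two substituents are e,e in one chair and a,a in the other.
Chair I (vinyl axial, nitro axial): E = 2.62 kcal/mol.
Chair II (vinyl equatorial, nitro equatorial): E = 0.00 kcal/mol.
ΔE = 2.62 − 0.00 = 2.62 kcal/mol; chair II is more stable.

2.62 kcal/mol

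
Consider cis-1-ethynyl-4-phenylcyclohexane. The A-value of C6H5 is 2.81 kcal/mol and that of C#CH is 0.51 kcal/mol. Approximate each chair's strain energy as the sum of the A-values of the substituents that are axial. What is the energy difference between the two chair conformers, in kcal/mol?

2.30 kcal/mol

C1 and C4 have opposite parity, so for the cis isomer the two substituents are one axial and one equatorial in each chair.
Chair I (phenyl axial, ethynyl equatorial): E = 2.81 kcal/mol.
Chair II (phenyl equatorial, ethynyl axial): E = 0.51 kcal/mol.
ΔE = 2.81 − 0.51 = 2.30 kcal/mol; chair II is more stable.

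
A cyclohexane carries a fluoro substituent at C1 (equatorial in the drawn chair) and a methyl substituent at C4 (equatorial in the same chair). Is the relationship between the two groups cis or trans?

C1 and C4 have opposite parity, so their axial bonds point in opposite directions.
With opposite-parity carbons, two substituents on the same face are one axial and one equatorial; opposite faces give both axial or both equatorial.
Here the groups are equatorial/equatorial → opposite face → trans.

trans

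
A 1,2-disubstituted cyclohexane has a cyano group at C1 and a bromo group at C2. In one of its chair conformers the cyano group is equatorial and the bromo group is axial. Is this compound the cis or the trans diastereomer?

cis

C1 and C2 have opposite parity, so their axial bonds point in opposite directions.
With opposite-parity carbons, two substituents on the same face are one axial and one equatorial; opposite faces give both axial or both equatorial.
Here the groups are equatorial/axial → same face → cis.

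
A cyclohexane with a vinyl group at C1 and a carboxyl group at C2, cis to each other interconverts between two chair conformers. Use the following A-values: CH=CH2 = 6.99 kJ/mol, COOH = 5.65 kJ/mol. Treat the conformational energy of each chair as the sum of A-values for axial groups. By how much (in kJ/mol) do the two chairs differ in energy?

C1 and C2 have opposite parity, so for the cis isomer the two substituents are one axial and one equatorial in each chair.
Chair I (vinyl axial, carboxyl equatorial): E = 6.99 kJ/mol.
Chair II (vinyl equatorial, carboxyl axial): E = 5.65 kJ/mol.
ΔE = 6.99 − 5.65 = 1.34 kJ/mol; chair II is more stable.

1.34 kJ/mol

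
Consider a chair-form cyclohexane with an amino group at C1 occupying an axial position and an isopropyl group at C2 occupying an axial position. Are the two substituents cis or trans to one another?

C1 and C2 have opposite parity, so their axial bonds point in opposite directions.
With opposite-parity carbons, two substituents on the same face are one axial and one equatorial; opposite faces give both axial or both equatorial.
Here the groups are axial/axial → opposite face → trans.

trans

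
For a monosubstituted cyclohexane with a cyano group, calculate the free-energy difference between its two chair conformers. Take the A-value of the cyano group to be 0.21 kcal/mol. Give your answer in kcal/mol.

0.21 kcal/mol

A monosubstituted cyclohexane has one chair with the cyano group axial (E = A = 0.21 kcal/mol) and one with it equatorial (E = 0).
ΔE = 0.21 − 0 = 0.21 kcal/mol.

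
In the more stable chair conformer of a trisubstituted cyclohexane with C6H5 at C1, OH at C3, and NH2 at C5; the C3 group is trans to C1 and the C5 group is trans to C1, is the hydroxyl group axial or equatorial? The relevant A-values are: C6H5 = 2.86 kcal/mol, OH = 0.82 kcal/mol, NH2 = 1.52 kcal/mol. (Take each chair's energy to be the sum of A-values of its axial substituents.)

Chair I (phenyl axial, hydroxyl equatorial, amino equatorial): E = 2.86 kcal/mol.
Chair II (phenyl equatorial, hydroxyl axial, amino axial): E = 2.34 kcal/mol.
Chair II is the more stable (lower-energy) conformer, and in that chair the hydroxyl group is axial.

axial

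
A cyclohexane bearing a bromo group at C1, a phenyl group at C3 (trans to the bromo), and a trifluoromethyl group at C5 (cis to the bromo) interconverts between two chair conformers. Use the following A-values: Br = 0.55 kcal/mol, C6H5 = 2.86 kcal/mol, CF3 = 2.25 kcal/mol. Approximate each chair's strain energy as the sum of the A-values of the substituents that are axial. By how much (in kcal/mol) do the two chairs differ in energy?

Chair I (bromo axial, phenyl equatorial, trifluoromethyl axial): E = 2.80 kcal/mol.
Chair II (bromo equatorial, phenyl axial, trifluoromethyl equatorial): E = 2.86 kcal/mol.
ΔE = 2.86 − 2.80 = 0.06 kcal/mol; chair I is more stable.

0.06 kcal/mol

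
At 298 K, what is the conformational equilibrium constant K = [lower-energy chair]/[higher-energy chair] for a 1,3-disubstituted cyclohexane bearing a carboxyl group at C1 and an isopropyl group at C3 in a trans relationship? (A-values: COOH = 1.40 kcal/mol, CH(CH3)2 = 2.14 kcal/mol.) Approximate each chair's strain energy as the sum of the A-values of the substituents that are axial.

C1 and C3 have the same parity, so for the trans isomer the two substituents are one axial and one equatorial in each chair.
Chair I (carboxyl axial, isopropyl equatorial): E = 1.40 kcal/mol; chair II (carboxyl equatorial, isopropyl axial): E = 2.14 kcal/mol.
ΔG = 0.74 kcal/mol between the two chairs.
K = exp(ΔG/RT) with R = 1.987×10⁻³ kcal mol⁻¹ K⁻¹ and T = 298 K gives K ≈ 3.49.

K ≈ 3.49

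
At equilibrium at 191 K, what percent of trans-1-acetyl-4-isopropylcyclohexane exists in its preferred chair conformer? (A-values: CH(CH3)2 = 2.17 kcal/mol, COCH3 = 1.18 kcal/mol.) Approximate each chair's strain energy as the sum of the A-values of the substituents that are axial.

C1 and C4 have opposite parity, so for the trans isomer the two substituents are e,e in one chair and a,a in the other.
Chair I (isopropyl axial, acetyl axial): E = 3.35 kcal/mol; chair II (isopropyl equatorial, acetyl equatorial): E = 0.00 kcal/mol.
ΔG = 3.35 kcal/mol between the two chairs.
K = exp(ΔG/RT) with R = 1.987×10⁻³ kcal mol⁻¹ K⁻¹ and T = 191 K gives K ≈ 6.82e+03.
Fraction in the lower-energy chair = K/(K+1) = 100.0%.

100.0%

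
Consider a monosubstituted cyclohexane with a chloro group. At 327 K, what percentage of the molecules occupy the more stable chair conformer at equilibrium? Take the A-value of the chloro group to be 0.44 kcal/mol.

66.3%

One chair has the chloro group axial (E = 0.44 kcal/mol) and the other has it equatorial (E = 0).
ΔG = 0.44 kcal/mol between the two chairs.
K = exp(ΔG/RT) with R = 1.987×10⁻³ kcal mol⁻¹ K⁻¹ and T = 327 K gives K ≈ 1.97.
Fraction in the lower-energy chair = K/(K+1) = 66.3%.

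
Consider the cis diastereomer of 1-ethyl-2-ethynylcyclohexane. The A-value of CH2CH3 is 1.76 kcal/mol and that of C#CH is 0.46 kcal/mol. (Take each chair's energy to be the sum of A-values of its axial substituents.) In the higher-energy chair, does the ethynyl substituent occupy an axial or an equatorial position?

C1 and C2 have opposite parity, so for the cis isomer the two substituents are one axial and one equatorial in each chair.
Chair I (ethyl axial, ethynyl equatorial): E = 1.76 kcal/mol.
Chair II (ethyl equatorial, ethynyl axial): E = 0.46 kcal/mol.
Chair I is the less stable (higher-energy) conformer, and in that chair the ethynyl group is equatorial.

equatorial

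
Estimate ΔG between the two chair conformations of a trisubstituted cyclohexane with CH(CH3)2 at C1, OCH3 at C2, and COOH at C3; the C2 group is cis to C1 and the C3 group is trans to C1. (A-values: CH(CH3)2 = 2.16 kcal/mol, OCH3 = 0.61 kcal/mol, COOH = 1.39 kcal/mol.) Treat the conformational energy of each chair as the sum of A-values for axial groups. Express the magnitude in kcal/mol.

Chair I (isopropyl axial, methoxy equatorial, carboxyl equatorial): E = 2.16 kcal/mol.
Chair II (isopropyl equatorial, methoxy axial, carboxyl axial): E = 2.00 kcal/mol.
ΔE = 2.16 − 2.00 = 0.16 kcal/mol; chair II is more stable.

0.16 kcal/mol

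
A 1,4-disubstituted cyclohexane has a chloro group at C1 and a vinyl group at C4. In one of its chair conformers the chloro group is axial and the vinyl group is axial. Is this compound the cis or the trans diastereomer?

trans

C1 and C4 have opposite parity, so their axial bonds point in opposite directions.
With opposite-parity carbons, two substituents on the same face are one axial and one equatorial; opposite faces give both axial or both equatorial.
Here the groups are axial/axial → opposite face → trans.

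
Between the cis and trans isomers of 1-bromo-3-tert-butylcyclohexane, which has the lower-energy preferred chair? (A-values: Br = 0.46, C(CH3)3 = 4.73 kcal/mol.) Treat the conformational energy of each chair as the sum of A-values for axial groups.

cis

At 1,3 positions (parity same): cis → (e,e or a,a); trans → (a,e or e,a).
Best chair for cis: E = 0.00 kcal/mol; best chair for trans: E = 0.46 kcal/mol.
The cis isomer is lower by 0.46 kcal/mol.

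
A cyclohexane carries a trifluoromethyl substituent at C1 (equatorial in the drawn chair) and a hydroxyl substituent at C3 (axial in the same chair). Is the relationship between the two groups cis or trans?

C1 and C3 have the same parity, so their axial bonds point in the same direction.
With same-parity carbons, two substituents on the same face are both axial or both equatorial; opposite faces give one of each.
Here the groups are equatorial/axial → opposite face → trans.

trans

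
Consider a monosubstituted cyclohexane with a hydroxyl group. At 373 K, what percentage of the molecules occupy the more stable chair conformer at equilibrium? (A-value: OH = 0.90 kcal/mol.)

77.1%

One chair has the hydroxyl group axial (E = 0.90 kcal/mol) and the other has it equatorial (E = 0).
ΔG = 0.90 kcal/mol between the two chairs.
K = exp(ΔG/RT) with R = 1.987×10⁻³ kcal mol⁻¹ K⁻¹ and T = 373 K gives K ≈ 3.37.
Fraction in the lower-energy chair = K/(K+1) = 77.1%.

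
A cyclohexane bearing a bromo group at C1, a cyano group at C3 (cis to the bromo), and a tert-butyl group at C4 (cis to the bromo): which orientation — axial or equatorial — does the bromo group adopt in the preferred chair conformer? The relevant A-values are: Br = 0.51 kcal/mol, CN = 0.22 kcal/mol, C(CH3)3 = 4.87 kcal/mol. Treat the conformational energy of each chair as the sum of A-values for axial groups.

axial

Chair I (bromo axial, cyano axial, tert-butyl equatorial): E = 0.73 kcal/mol.
Chair II (bromo equatorial, cyano equatorial, tert-butyl axial): E = 4.87 kcal/mol.
Chair I is the more stable (lower-energy) conformer, and in that chair the bromo group is axial.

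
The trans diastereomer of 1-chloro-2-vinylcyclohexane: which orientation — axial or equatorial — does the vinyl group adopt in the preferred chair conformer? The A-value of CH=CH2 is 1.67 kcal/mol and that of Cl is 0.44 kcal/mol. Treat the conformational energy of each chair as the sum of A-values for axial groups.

equatorial

C1 and C2 have opposite parity, so for the trans isomer the two substituents are e,e in one chair and a,a in the other.
Chair I (vinyl axial, chloro axial): E = 2.11 kcal/mol.
Chair II (vinyl equatorial, chloro equatorial): E = 0.00 kcal/mol.
Chair II is the more stable (lower-energy) conformer, and in that chair the vinyl group is equatorial.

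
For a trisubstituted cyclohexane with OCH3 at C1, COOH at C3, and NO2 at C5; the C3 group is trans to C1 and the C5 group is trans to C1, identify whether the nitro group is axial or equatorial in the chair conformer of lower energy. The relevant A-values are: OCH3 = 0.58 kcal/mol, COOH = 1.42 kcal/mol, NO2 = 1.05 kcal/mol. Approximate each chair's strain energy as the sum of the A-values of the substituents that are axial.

equatorial

Chair I (methoxy axial, carboxyl equatorial, nitro equatorial): E = 0.58 kcal/mol.
Chair II (methoxy equatorial, carboxyl axial, nitro axial): E = 2.47 kcal/mol.
Chair I is the more stable (lower-energy) conformer, and in that chair the nitro group is equatorial.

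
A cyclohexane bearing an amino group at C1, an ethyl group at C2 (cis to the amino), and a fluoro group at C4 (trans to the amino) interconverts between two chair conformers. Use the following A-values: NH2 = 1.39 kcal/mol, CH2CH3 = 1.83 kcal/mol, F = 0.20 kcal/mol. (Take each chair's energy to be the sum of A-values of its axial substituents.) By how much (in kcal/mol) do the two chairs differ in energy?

Chair I (amino axial, ethyl equatorial, fluoro axial): E = 1.59 kcal/mol.
Chair II (amino equatorial, ethyl axial, fluoro equatorial): E = 1.83 kcal/mol.
ΔE = 1.83 − 1.59 = 0.24 kcal/mol; chair I is more stable.

0.24 kcal/mol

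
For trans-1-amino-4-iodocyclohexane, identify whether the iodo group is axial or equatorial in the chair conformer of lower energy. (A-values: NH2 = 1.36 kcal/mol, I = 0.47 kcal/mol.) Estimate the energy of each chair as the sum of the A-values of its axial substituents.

C1 and C4 have opposite parity, so for the trans isomer the two substituents are e,e in one chair and a,a in the other.
Chair I (amino axial, iodo axial): E = 1.83 kcal/mol.
Chair II (amino equatorial, iodo equatorial): E = 0.00 kcal/mol.
Chair II is the more stable (lower-energy) conformer, and in that chair the iodo group is equatorial.

equatorial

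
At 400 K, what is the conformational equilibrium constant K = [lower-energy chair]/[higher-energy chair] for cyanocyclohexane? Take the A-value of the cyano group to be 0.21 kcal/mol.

K ≈ 1.30

One chair has the cyano group axial (E = 0.21 kcal/mol) and the other has it equatorial (E = 0).
ΔG = 0.21 kcal/mol between the two chairs.
K = exp(ΔG/RT) with R = 1.987×10⁻³ kcal mol⁻¹ K⁻¹ and T = 400 K gives K ≈ 1.3.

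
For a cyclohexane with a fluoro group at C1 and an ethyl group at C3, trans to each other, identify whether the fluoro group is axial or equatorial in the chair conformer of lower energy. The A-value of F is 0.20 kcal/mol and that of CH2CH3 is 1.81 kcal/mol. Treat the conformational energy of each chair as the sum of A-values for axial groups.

C1 and C3 have the same parity, so for the trans isomer the two substituents are one axial and one equatorial in each chair.
Chair I (fluoro axial, ethyl equatorial): E = 0.20 kcal/mol.
Chair II (fluoro equatorial, ethyl axial): E = 1.81 kcal/mol.
Chair I is the more stable (lower-energy) conformer, and in that chair the fluoro group is axial.

axial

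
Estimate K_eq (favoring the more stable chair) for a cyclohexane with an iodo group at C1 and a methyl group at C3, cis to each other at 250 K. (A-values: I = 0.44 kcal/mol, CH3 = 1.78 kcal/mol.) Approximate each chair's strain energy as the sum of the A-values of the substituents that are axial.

C1 and C3 have the same parity, so for the cis isomer the two substituents are e,e in one chair and a,a in the other.
Chair I (iodo axial, methyl axial): E = 2.22 kcal/mol; chair II (iodo equatorial, methyl equatorial): E = 0.00 kcal/mol.
ΔG = 2.22 kcal/mol between the two chairs.
K = exp(ΔG/RT) with R = 1.987×10⁻³ kcal mol⁻¹ K⁻¹ and T = 250 K gives K ≈ 87.3.

K ≈ 87.3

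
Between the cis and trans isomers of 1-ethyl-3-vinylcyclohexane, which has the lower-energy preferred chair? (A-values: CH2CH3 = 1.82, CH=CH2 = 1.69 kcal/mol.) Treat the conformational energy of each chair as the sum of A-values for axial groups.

At 1,3 positions (parity same): cis → (e,e or a,a); trans → (a,e or e,a).
Best chair for cis: E = 0.00 kcal/mol; best chair for trans: E = 1.69 kcal/mol.
The cis isomer is lower by 1.69 kcal/mol.

cis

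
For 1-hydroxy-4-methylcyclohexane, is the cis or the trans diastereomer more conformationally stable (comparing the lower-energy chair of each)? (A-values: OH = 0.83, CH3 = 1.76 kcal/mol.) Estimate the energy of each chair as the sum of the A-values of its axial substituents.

trans

At 1,4 positions (parity opposite): cis → (a,e or e,a); trans → (e,e or a,a).
Best chair for cis: E = 0.83 kcal/mol; best chair for trans: E = 0.00 kcal/mol.
The trans isomer is lower by 0.83 kcal/mol.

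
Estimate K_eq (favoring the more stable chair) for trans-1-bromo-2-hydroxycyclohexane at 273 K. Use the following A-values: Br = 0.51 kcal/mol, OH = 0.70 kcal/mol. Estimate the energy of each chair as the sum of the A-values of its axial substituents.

K ≈ 9.31

C1 and C2 have opposite parity, so for the trans isomer the two substituents are e,e in one chair and a,a in the other.
Chair I (bromo axial, hydroxyl axial): E = 1.21 kcal/mol; chair II (bromo equatorial, hydroxyl equatorial): E = 0.00 kcal/mol.
ΔG = 1.21 kcal/mol between the two chairs.
K = exp(ΔG/RT) with R = 1.987×10⁻³ kcal mol⁻¹ K⁻¹ and T = 273 K gives K ≈ 9.31.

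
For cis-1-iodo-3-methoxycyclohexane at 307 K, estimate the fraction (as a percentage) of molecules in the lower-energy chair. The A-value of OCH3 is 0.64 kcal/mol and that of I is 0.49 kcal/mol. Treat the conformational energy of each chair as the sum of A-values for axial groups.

C1 and C3 have the same parity, so for the cis isomer the two substituents are e,e in one chair and a,a in the other.
Chair I (methoxy axial, iodo axial): E = 1.13 kcal/mol; chair II (methoxy equatorial, iodo equatorial): E = 0.00 kcal/mol.
ΔG = 1.13 kcal/mol between the two chairs.
K = exp(ΔG/RT) with R = 1.987×10⁻³ kcal mol⁻¹ K⁻¹ and T = 307 K gives K ≈ 6.38.
Fraction in the lower-energy chair = K/(K+1) = 86.4%.

86.4%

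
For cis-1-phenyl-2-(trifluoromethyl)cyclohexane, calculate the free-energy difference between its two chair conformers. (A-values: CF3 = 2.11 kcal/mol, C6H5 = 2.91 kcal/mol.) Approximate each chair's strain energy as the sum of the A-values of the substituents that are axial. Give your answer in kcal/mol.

0.80 kcal/mol

C1 and C2 have opposite parity, so for the cis isomer the two substituents are one axial and one equatorial in each chair.
Chair I (trifluoromethyl axial, phenyl equatorial): E = 2.11 kcal/mol.
Chair II (trifluoromethyl equatorial, phenyl axial): E = 2.91 kcal/mol.
ΔE = 2.91 − 2.11 = 0.80 kcal/mol; chair I is more stable.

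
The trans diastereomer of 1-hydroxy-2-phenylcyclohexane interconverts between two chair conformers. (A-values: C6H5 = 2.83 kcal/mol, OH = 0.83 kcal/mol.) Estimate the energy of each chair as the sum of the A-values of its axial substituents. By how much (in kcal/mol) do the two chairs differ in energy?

C1 and C2 have opposite parity, so for the trans isomer the two substituents are e,e in one chair and a,a in the other.
Chair I (phenyl axial, hydroxyl axial): E = 3.66 kcal/mol.
Chair II (phenyl equatorial, hydroxyl equatorial): E = 0.00 kcal/mol.
ΔE = 3.66 − 0.00 = 3.66 kcal/mol; chair II is more stable.

3.66 kcal/mol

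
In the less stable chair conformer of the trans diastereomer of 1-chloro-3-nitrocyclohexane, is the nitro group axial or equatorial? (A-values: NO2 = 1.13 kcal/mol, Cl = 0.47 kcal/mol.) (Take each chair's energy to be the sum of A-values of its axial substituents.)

axial

C1 and C3 have the same parity, so for the trans isomer the two substituents are one axial and one equatorial in each chair.
Chair I (nitro axial, chloro equatorial): E = 1.13 kcal/mol.
Chair II (nitro equatorial, chloro axial): E = 0.47 kcal/mol.
Chair I is the less stable (higher-energy) conformer, and in that chair the nitro group is axial.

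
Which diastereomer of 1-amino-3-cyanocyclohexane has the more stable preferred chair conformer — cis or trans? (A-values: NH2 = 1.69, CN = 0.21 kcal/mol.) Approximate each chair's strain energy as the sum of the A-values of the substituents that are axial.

cis

At 1,3 positions (parity same): cis → (e,e or a,a); trans → (a,e or e,a).
Best chair for cis: E = 0.00 kcal/mol; best chair for trans: E = 0.21 kcal/mol.
The cis isomer is lower by 0.21 kcal/mol.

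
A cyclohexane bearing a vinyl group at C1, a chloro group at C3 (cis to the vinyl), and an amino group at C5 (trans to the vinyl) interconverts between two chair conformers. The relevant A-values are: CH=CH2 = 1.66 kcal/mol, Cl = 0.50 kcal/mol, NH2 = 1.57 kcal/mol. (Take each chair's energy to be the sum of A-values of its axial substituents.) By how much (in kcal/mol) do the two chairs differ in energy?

0.59 kcal/mol

Chair I (vinyl axial, chloro axial, amino equatorial): E = 2.16 kcal/mol.
Chair II (vinyl equatorial, chloro equatorial, amino axial): E = 1.57 kcal/mol.
ΔE = 2.16 − 1.57 = 0.59 kcal/mol; chair II is more stable.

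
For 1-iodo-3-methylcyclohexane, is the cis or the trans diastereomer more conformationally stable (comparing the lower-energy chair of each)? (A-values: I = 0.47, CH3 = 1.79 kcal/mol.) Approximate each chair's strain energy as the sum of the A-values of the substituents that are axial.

cis

At 1,3 positions (parity same): cis → (e,e or a,a); trans → (a,e or e,a).
Best chair for cis: E = 0.00 kcal/mol; best chair for trans: E = 0.47 kcal/mol.
The cis isomer is lower by 0.47 kcal/mol.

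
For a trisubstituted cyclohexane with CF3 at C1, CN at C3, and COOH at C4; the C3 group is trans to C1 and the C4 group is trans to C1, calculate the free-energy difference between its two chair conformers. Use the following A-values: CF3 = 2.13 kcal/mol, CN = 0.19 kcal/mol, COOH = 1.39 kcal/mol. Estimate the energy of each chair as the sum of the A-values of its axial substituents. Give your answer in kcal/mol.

Chair I (trifluoromethyl axial, cyano equatorial, carboxyl axial): E = 3.52 kcal/mol.
Chair II (trifluoromethyl equatorial, cyano axial, carboxyl equatorial): E = 0.19 kcal/mol.
ΔE = 3.52 − 0.19 = 3.33 kcal/mol; chair II is more stable.

3.33 kcal/mol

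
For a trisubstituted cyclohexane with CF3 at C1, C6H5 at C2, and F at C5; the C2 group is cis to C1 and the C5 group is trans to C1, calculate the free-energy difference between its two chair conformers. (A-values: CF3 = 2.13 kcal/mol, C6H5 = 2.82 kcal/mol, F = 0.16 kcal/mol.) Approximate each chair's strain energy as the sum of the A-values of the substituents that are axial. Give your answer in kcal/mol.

Chair I (trifluoromethyl axial, phenyl equatorial, fluoro equatorial): E = 2.13 kcal/mol.
Chair II (trifluoromethyl equatorial, phenyl axial, fluoro axial): E = 2.98 kcal/mol.
ΔE = 2.98 − 2.13 = 0.85 kcal/mol; chair I is more stable.

0.85 kcal/mol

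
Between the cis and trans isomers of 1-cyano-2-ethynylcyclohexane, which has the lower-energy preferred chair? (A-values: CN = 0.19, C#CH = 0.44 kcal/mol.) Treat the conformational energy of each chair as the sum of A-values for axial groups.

trans

At 1,2 positions (parity opposite): cis → (a,e or e,a); trans → (e,e or a,a).
Best chair for cis: E = 0.19 kcal/mol; best chair for trans: E = 0.00 kcal/mol.
The trans isomer is lower by 0.19 kcal/mol.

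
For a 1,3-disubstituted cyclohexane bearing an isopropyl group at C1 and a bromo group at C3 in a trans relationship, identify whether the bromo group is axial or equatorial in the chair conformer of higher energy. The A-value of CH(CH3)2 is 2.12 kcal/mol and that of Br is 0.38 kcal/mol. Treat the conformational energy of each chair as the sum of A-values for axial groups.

C1 and C3 have the same parity, so for the trans isomer the two substituents are one axial and one equatorial in each chair.
Chair I (isopropyl axial, bromo equatorial): E = 2.12 kcal/mol.
Chair II (isopropyl equatorial, bromo axial): E = 0.38 kcal/mol.
Chair I is the less stable (higher-energy) conformer, and in that chair the bromo group is equatorial.

equatorial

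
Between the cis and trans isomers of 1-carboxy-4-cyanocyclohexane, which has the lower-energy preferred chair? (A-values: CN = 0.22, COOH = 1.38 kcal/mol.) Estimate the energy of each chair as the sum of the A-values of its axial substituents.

At 1,4 positions (parity opposite): cis → (a,e or e,a); trans → (e,e or a,a).
Best chair for cis: E = 0.22 kcal/mol; best chair for trans: E = 0.00 kcal/mol.
The trans isomer is lower by 0.22 kcal/mol.

trans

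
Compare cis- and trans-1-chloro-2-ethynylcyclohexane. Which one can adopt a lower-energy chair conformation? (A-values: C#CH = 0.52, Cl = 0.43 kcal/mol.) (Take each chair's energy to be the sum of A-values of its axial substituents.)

trans

At 1,2 positions (parity opposite): cis → (a,e or e,a); trans → (e,e or a,a).
Best chair for cis: E = 0.43 kcal/mol; best chair for trans: E = 0.00 kcal/mol.
The trans isomer is lower by 0.43 kcal/mol.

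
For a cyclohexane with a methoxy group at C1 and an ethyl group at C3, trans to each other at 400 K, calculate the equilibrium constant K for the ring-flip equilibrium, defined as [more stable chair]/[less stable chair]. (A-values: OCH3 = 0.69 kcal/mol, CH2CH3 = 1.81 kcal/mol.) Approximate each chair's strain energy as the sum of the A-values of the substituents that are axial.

K ≈ 4.09

C1 and C3 have the same parity, so for the trans isomer the two substituents are one axial and one equatorial in each chair.
Chair I (methoxy axial, ethyl equatorial): E = 0.69 kcal/mol; chair II (methoxy equatorial, ethyl axial): E = 1.81 kcal/mol.
ΔG = 1.12 kcal/mol between the two chairs.
K = exp(ΔG/RT) with R = 1.987×10⁻³ kcal mol⁻¹ K⁻¹ and T = 400 K gives K ≈ 4.09.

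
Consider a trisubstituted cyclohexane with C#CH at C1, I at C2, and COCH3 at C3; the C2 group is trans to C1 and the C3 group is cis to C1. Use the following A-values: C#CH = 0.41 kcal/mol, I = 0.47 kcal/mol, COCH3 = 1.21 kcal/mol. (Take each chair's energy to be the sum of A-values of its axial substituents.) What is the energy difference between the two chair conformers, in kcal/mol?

Chair I (ethynyl axial, iodo axial, acetyl axial): E = 2.09 kcal/mol.
Chair II (ethynyl equatorial, iodo equatorial, acetyl equatorial): E = 0.00 kcal/mol.
ΔE = 2.09 − 0.00 = 2.09 kcal/mol; chair II is more stable.

2.09 kcal/mol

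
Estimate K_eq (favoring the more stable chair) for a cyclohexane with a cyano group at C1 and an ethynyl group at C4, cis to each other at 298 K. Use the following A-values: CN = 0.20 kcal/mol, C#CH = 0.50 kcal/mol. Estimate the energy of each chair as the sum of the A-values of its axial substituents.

K ≈ 1.66

C1 and C4 have opposite parity, so for the cis isomer the two substituents are one axial and one equatorial in each chair.
Chair I (cyano axial, ethynyl equatorial): E = 0.20 kcal/mol; chair II (cyano equatorial, ethynyl axial): E = 0.50 kcal/mol.
ΔG = 0.30 kcal/mol between the two chairs.
K = exp(ΔG/RT) with R = 1.987×10⁻³ kcal mol⁻¹ K⁻¹ and T = 298 K gives K ≈ 1.66.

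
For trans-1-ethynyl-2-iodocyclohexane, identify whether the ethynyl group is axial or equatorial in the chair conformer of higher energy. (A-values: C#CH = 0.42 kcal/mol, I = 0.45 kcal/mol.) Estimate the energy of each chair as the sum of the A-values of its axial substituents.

C1 and C2 have opposite parity, so for the trans isomer the two substituents are e,e in one chair and a,a in the other.
Chair I (ethynyl axial, iodo axial): E = 0.87 kcal/mol.
Chair II (ethynyl equatorial, iodo equatorial): E = 0.00 kcal/mol.
Chair I is the less stable (higher-energy) conformer, and in that chair the ethynyl group is axial.

axial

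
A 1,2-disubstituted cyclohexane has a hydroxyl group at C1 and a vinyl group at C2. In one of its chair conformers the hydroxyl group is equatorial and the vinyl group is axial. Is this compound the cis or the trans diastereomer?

C1 and C2 have opposite parity, so their axial bonds point in opposite directions.
With opposite-parity carbons, two substituents on the same face are one axial and one equatorial; opposite faces give both axial or both equatorial.
Here the groups are equatorial/axial → same face → cis.

cis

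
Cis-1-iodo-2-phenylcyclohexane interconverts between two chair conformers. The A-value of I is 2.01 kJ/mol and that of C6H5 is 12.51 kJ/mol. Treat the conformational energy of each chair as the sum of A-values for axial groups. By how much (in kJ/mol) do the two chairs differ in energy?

10.50 kJ/mol

C1 and C2 have opposite parity, so for the cis isomer the two substituents are one axial and one equatorial in each chair.
Chair I (iodo axial, phenyl equatorial): E = 2.01 kJ/mol.
Chair II (iodo equatorial, phenyl axial): E = 12.51 kJ/mol.
ΔE = 12.51 − 2.01 = 10.50 kJ/mol; chair I is more stable.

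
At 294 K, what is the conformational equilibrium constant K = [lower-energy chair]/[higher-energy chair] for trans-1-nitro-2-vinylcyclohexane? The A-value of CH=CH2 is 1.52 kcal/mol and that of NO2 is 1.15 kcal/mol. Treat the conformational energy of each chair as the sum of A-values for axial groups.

C1 and C2 have opposite parity, so for the trans isomer the two substituents are e,e in one chair and a,a in the other.
Chair I (vinyl axial, nitro axial): E = 2.67 kcal/mol; chair II (vinyl equatorial, nitro equatorial): E = 0.00 kcal/mol.
ΔG = 2.67 kcal/mol between the two chairs.
K = exp(ΔG/RT) with R = 1.987×10⁻³ kcal mol⁻¹ K⁻¹ and T = 294 K gives K ≈ 96.6.

K ≈ 96.6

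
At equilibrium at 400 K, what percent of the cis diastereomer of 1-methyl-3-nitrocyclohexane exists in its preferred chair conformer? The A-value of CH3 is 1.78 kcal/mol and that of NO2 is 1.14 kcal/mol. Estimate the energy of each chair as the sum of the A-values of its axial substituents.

97.5%

C1 and C3 have the same parity, so for the cis isomer the two substituents are e,e in one chair and a,a in the other.
Chair I (methyl axial, nitro axial): E = 2.92 kcal/mol; chair II (methyl equatorial, nitro equatorial): E = 0.00 kcal/mol.
ΔG = 2.92 kcal/mol between the two chairs.
K = exp(ΔG/RT) with R = 1.987×10⁻³ kcal mol⁻¹ K⁻¹ and T = 400 K gives K ≈ 39.4.
Fraction in the lower-energy chair = K/(K+1) = 97.5%.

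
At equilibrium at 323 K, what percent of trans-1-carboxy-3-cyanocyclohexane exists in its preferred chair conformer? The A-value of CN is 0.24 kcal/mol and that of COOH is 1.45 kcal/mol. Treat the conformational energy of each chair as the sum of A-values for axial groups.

C1 and C3 have the same parity, so for the trans isomer the two substituents are one axial and one equatorial in each chair.
Chair I (cyano axial, carboxyl equatorial): E = 0.24 kcal/mol; chair II (cyano equatorial, carboxyl axial): E = 1.45 kcal/mol.
ΔG = 1.21 kcal/mol between the two chairs.
K = exp(ΔG/RT) with R = 1.987×10⁻³ kcal mol⁻¹ K⁻¹ and T = 323 K gives K ≈ 6.59.
Fraction in the lower-energy chair = K/(K+1) = 86.8%.

86.8%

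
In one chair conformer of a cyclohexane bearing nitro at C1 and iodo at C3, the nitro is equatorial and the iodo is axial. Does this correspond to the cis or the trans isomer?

C1 and C3 have the same parity, so their axial bonds point in the same direction.
With same-parity carbons, two substituents on the same face are both axial or both equatorial; opposite faces give one of each.
Here the groups are equatorial/axial → opposite face → trans.

trans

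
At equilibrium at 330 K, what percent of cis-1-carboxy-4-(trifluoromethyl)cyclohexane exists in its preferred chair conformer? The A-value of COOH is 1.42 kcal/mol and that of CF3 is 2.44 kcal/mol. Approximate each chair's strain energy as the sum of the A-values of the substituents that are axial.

C1 and C4 have opposite parity, so for the cis isomer the two substituents are one axial and one equatorial in each chair.
Chair I (carboxyl axial, trifluoromethyl equatorial): E = 1.42 kcal/mol; chair II (carboxyl equatorial, trifluoromethyl axial): E = 2.44 kcal/mol.
ΔG = 1.02 kcal/mol between the two chairs.
K = exp(ΔG/RT) with R = 1.987×10⁻³ kcal mol⁻¹ K⁻¹ and T = 330 K gives K ≈ 4.74.
Fraction in the lower-energy chair = K/(K+1) = 82.6%.

82.6%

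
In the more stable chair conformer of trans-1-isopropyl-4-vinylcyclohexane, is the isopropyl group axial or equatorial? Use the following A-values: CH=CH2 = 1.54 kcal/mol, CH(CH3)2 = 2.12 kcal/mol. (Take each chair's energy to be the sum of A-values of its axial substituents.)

C1 and C4 have opposite parity, so for the trans isomer the two substituents are e,e in one chair and a,a in the other.
Chair I (vinyl axial, isopropyl axial): E = 3.66 kcal/mol.
Chair II (vinyl equatorial, isopropyl equatorial): E = 0.00 kcal/mol.
Chair II is the more stable (lower-energy) conformer, and in that chair the isopropyl group is equatorial.

equatorial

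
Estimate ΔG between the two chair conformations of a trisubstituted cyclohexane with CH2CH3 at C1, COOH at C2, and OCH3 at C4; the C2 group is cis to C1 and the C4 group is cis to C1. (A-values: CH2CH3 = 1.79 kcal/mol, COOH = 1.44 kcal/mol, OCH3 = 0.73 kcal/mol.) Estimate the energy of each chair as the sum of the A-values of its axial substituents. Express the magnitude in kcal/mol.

Chair I (ethyl axial, carboxyl equatorial, methoxy equatorial): E = 1.79 kcal/mol.
Chair II (ethyl equatorial, carboxyl axial, methoxy axial): E = 2.17 kcal/mol.
ΔE = 2.17 − 1.79 = 0.38 kcal/mol; chair I is more stable.

0.38 kcal/mol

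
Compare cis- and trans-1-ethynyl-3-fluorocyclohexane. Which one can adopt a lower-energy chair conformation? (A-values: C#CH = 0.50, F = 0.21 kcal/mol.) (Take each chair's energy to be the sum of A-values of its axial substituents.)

At 1,3 positions (parity same): cis → (e,e or a,a); trans → (a,e or e,a).
Best chair for cis: E = 0.00 kcal/mol; best chair for trans: E = 0.21 kcal/mol.
The cis isomer is lower by 0.21 kcal/mol.

cis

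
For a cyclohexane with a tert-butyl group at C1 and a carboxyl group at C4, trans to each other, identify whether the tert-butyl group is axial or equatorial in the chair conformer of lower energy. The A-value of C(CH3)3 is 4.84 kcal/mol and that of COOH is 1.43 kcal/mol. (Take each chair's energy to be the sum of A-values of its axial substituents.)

C1 and C4 have opposite parity, so for the trans isomer the two substituents are e,e in one chair and a,a in the other.
Chair I (tert-butyl axial, carboxyl axial): E = 6.27 kcal/mol.
Chair II (tert-butyl equatorial, carboxyl equatorial): E = 0.00 kcal/mol.
Chair II is the more stable (lower-energy) conformer, and in that chair the tert-butyl group is equatorial.

equatorial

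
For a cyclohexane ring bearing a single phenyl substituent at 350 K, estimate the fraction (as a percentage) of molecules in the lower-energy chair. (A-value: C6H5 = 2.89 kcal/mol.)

98.5%

One chair has the phenyl group axial (E = 2.89 kcal/mol) and the other has it equatorial (E = 0).
ΔG = 2.89 kcal/mol between the two chairs.
K = exp(ΔG/RT) with R = 1.987×10⁻³ kcal mol⁻¹ K⁻¹ and T = 350 K gives K ≈ 63.8.
Fraction in the lower-energy chair = K/(K+1) = 98.5%.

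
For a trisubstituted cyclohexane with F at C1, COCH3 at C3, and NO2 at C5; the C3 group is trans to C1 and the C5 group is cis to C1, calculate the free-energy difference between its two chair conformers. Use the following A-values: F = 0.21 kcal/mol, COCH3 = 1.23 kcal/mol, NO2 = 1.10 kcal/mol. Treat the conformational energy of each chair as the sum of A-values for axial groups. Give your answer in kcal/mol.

0.08 kcal/mol

Chair I (fluoro axial, acetyl equatorial, nitro axial): E = 1.31 kcal/mol.
Chair II (fluoro equatorial, acetyl axial, nitro equatorial): E = 1.23 kcal/mol.
ΔE = 1.31 − 1.23 = 0.08 kcal/mol; chair II is more stable.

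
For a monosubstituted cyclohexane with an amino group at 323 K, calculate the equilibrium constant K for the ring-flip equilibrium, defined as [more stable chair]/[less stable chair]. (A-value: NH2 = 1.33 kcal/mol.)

One chair has the amino group axial (E = 1.33 kcal/mol) and the other has it equatorial (E = 0).
ΔG = 1.33 kcal/mol between the two chairs.
K = exp(ΔG/RT) with R = 1.987×10⁻³ kcal mol⁻¹ K⁻¹ and T = 323 K gives K ≈ 7.94.

K ≈ 7.94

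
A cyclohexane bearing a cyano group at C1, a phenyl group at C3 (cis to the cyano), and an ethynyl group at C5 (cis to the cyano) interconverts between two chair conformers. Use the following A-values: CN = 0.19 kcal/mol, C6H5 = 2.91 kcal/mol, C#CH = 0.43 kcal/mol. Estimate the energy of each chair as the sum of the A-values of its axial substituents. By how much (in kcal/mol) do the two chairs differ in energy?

Chair I (cyano axial, phenyl axial, ethynyl axial): E = 3.53 kcal/mol.
Chair II (cyano equatorial, phenyl equatorial, ethynyl equatorial): E = 0.00 kcal/mol.
ΔE = 3.53 − 0.00 = 3.53 kcal/mol; chair II is more stable.

3.53 kcal/mol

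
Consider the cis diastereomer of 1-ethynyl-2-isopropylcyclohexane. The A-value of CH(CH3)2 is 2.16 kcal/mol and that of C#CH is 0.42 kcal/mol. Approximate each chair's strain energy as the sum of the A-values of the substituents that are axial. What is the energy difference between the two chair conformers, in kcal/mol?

C1 and C2 have opposite parity, so for the cis isomer the two substituents are one axial and one equatorial in each chair.
Chair I (isopropyl axial, ethynyl equatorial): E = 2.16 kcal/mol.
Chair II (isopropyl equatorial, ethynyl axial): E = 0.42 kcal/mol.
ΔE = 2.16 − 0.42 = 1.74 kcal/mol; chair II is more stable.

1.74 kcal/mol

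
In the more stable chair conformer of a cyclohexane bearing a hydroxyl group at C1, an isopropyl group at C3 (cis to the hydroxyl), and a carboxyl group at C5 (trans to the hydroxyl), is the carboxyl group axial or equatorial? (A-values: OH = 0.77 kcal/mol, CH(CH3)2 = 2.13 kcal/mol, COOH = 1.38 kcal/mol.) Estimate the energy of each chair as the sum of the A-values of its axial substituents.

Chair I (hydroxyl axial, isopropyl axial, carboxyl equatorial): E = 2.90 kcal/mol.
Chair II (hydroxyl equatorial, isopropyl equatorial, carboxyl axial): E = 1.38 kcal/mol.
Chair II is the more stable (lower-energy) conformer, and in that chair the carboxyl group is axial.

axial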